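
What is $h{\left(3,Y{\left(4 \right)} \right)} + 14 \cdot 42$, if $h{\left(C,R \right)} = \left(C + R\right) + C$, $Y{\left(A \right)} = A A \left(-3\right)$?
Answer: $546$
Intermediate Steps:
$Y{\left(A \right)} = - 3 A^{2}$ ($Y{\left(A \right)} = A^{2} \left(-3\right) = - 3 A^{2}$)
$h{\left(C,R \right)} = R + 2 C$
$h{\left(3,Y{\left(4 \right)} \right)} + 14 \cdot 42 = \left(- 3 \cdot 4^{2} + 2 \cdot 3\right) + 14 \cdot 42 = \left(\left(-3\right) 16 + 6\right) + 588 = \left(-48 + 6\right) + 588 = -42 + 588 = 546$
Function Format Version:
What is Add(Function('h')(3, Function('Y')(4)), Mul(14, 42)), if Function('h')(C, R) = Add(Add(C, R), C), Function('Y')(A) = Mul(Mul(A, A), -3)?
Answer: 546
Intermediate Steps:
Function('Y')(A) = Mul(-3, Pow(A, 2)) (Function('Y')(A) = Mul(Pow(A, 2), -3) = Mul(-3, Pow(A, 2)))
Function('h')(C, R) = Add(R, Mul(2, C))
Add(Function('h')(3, Function('Y')(4)), Mul(14, 42)) = Add(Add(Mul(-3, Pow(4, 2)), Mul(2, 3)), Mul(14, 42)) = Add(Add(Mul(-3, 16), 6), 588) = Add(Add(-48, 6), 588) = Add(-42, 588) = 546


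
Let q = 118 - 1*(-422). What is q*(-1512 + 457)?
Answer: -569700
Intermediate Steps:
q = 540 (q = 118 + 422 = 540)
q*(-1512 + 457) = 540*(-1512 + 457) = 540*(-1055) = -569700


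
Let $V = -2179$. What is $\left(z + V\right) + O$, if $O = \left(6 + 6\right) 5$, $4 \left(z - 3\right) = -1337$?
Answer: $- \frac{9801}{4} \approx -2450.3$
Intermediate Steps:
$z = - \frac{1325}{4}$ ($z = 3 + \frac{1}{4} \left(-1337\right) = 3 - \frac{1337}{4} = - \frac{1325}{4} \approx -331.25$)
$O = 60$ ($O = 12 \cdot 5 = 60$)
$\left(z + V\right) + O = \left(- \frac{1325}{4} - 2179\right) + 60 = - \frac{10041}{4} + 60 = - \frac{9801}{4}$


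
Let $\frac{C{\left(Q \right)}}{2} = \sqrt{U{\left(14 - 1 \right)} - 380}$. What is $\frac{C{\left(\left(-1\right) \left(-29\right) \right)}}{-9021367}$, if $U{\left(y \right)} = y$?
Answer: $- \frac{2 i \sqrt{367}}{9021367} \approx - 4.2471 \cdot 10^{-6} i$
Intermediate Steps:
$C{\left(Q \right)} = 2 i \sqrt{367}$ ($C{\left(Q \right)} = 2 \sqrt{\left(14 - 1\right) - 380} = 2 \sqrt{13 - 380} = 2 \sqrt{-367} = 2 i \sqrt{367}$)
$\frac{C{\left(\left(-1\right) \left(-29\right) \right)}}{-9021367} = \frac{2 i \sqrt{367}}{-9021367} = 2 i \sqrt{367} \left(- \frac{1}{9021367}\right) = - \frac{2 i \sqrt{367}}{9021367}$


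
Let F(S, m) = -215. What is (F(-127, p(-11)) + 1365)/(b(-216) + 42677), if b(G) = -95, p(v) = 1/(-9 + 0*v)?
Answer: 575/21291 ≈ 0.027007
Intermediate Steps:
p(v) = -1/9 (p(v) = 1/(-9 + 0) = 1/(-9) = -1/9)
(F(-127, p(-11)) + 1365)/(b(-216) + 42677) = (-215 + 1365)/(-95 + 42677) = 1150/42582 = 1150*(1/42582) = 575/21291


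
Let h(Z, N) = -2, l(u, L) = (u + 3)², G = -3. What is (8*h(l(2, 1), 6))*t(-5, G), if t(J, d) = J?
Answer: 80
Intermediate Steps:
l(u, L) = (3 + u)²
(8*h(l(2, 1), 6))*t(-5, G) = (8*(-2))*(-5) = -16*(-5) = 80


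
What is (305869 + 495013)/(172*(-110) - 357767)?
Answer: -800882/376687 ≈ -2.1261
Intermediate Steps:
(305869 + 495013)/(172*(-110) - 357767) = 800882/(-18920 - 357767) = 800882/(-376687) = 800882*(-1/376687) = -800882/376687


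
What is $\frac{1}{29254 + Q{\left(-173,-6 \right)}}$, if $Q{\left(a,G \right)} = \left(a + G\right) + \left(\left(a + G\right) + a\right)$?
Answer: $\frac{1}{28723} \approx 3.4815 \cdot 10^{-5}$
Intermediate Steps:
$Q{\left(a,G \right)} = 2 G + 3 a$ ($Q{\left(a,G \right)} = \left(G + a\right) + \left(\left(G + a\right) + a\right) = \left(G + a\right) + \left(G + 2 a\right) = 2 G + 3 a$)
$\frac{1}{29254 + Q{\left(-173,-6 \right)}} = \frac{1}{29254 + \left(2 \left(-6\right) + 3 \left(-173\right)\right)} = \frac{1}{29254 - 531} = \frac{1}{28723}$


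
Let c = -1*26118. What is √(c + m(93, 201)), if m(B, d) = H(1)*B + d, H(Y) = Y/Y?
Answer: 4*I*√1614 ≈ 160.7*I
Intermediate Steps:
c = -26118
H(Y) = 1
m(B, d) = B + d (m(B, d) = 1*B + d = B + d)
√(c + m(93, 201)) = √(-26118 + (93 + 201)) = √(-26118 + 294) = √(-25824) = 4*I*√1614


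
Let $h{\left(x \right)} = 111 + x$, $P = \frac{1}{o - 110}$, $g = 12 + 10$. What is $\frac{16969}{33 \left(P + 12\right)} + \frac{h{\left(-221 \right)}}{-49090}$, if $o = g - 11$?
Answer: $\frac{249915520}{5826983} \approx 42.889$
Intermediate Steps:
$g = 22$
$o = 11$ ($o = 22 - 11 = 11$)
$P = - \frac{1}{99}$ ($P = \frac{1}{11 - 110} = \frac{1}{-99} = - \frac{1}{99} \approx -0.010101$)
$\frac{16969}{33 \left(P + 12\right)} + \frac{h{\left(-221 \right)}}{-49090} = \frac{16969}{33 \left(- \frac{1}{99} + 12\right)} + \frac{111 - 221}{-49090} = \frac{16969}{33 \cdot \frac{1187}{99}} - - \frac{11}{4909} = \frac{16969}{\frac{1187}{3}} + \frac{11}{4909} = 16969 \cdot \frac{3}{1187} + \frac{11}{4909} = \frac{50907}{1187} + \frac{11}{4909} = \frac{249915520}{5826983}$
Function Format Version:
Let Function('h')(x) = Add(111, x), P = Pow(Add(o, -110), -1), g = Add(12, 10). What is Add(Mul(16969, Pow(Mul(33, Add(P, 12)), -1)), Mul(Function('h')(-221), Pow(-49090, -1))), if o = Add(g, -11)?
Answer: Rational(249915520, 5826983) ≈ 42.889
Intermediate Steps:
g = 22
o = 11 (o = Add(22, -11) = 11)
P = Rational(-1, 99) (P = Pow(Add(11, -110), -1) = Pow(-99, -1) = Rational(-1, 99) ≈ -0.010101)
Add(Mul(16969, Pow(Mul(33, Add(P, 12)), -1)), Mul(Function('h')(-221), Pow(-49090, -1))) = Add(Mul(16969, Pow(Mul(33, Add(Rational(-1, 99), 12)), -1)), Mul(Add(111, -221), Pow(-49090, -1))) = Add(Mul(16969, Pow(Mul(33, Rational(1187, 99)), -1)), Mul(-110, Rational(-1, 49090))) = Add(Mul(16969, Pow(Rational(1187, 3), -1)), Rational(11, 4909)) = Add(Mul(16969, Rational(3, 1187)), Rational(11, 4909)) = Add(Rational(50907, 1187), Rational(11, 4909)) = Rational(249915520, 5826983)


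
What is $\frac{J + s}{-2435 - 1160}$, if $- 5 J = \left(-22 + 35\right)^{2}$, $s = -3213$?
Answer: $\frac{16234}{17975} \approx 0.90314$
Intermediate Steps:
$J = - \frac{169}{5}$ ($J = - \frac{\left(-22 + 35\right)^{2}}{5} = - \frac{13^{2}}{5} = \left(- \frac{1}{5}\right) 169 = - \frac{169}{5} \approx -33.8$)
$\frac{J + s}{-2435 - 1160} = \frac{- \frac{169}{5} - 3213}{-2435 - 1160} = - \frac{16234}{5 \left(-3595\right)} = \left(- \frac{16234}{5}\right) \left(- \frac{1}{3595}\right) = \frac{16234}{17975}$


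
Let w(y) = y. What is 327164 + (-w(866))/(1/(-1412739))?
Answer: 1223759138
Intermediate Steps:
327164 + (-w(866))/(1/(-1412739)) = 327164 + (-1*866)/(1/(-1412739)) = 327164 - 866/(-1/1412739) = 327164 - 866*(-1412739) = 327164 + 1223431974 = 1223759138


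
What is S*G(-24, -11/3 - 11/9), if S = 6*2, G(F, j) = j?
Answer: -176/3 ≈ -58.667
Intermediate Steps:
S = 12
S*G(-24, -11/3 - 11/9) = 12*(-11/3 - 11/9) = 12*(-44/9) = -176/3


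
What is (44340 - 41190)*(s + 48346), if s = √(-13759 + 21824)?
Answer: 152289900 + 3150*√8065 ≈ 1.5257e+8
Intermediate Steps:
s = √8065 ≈ 89.805
(44340 - 41190)*(s + 48346) = (44340 - 41190)*(√8065 + 48346) = 3150*(48346 + √8065) = 152289900 + 3150*√8065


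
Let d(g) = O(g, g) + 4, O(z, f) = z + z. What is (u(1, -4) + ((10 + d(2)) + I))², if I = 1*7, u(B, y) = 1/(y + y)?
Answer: 39601/64 ≈ 618.77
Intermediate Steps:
O(z, f) = 2*z
u(B, y) = 1/(2*y)
I = 7
d(g) = 4 + 2*g (d(g) = 2*g + 4 = 4 + 2*g)
(u(1, -4) + ((10 + d(2)) + I))² = ((½)/(-4) + ((10 + (4 + 2*2)) + 7))² = ((½)*(-¼) + ((10 + (4 + 4)) + 7))² = (-⅛ + ((10 + 8) + 7))² = (-⅛ + (18 + 7))² = (-⅛ + 25)² = (199/8)² = 39601/64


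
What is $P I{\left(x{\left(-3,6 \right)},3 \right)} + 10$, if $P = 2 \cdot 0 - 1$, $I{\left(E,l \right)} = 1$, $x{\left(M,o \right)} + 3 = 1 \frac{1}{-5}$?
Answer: $9$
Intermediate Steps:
$x{\left(M,o \right)} = - \frac{16}{5}$ ($x{\left(M,o \right)} = -3 + 1 \frac{1}{-5} = -3 + 1 \left(- \frac{1}{5}\right) = -3 - \frac{1}{5} = - \frac{16}{5}$)
$P = -1$ ($P = 0 - 1 = -1$)
$P I{\left(x{\left(-3,6 \right)},3 \right)} + 10 = \left(-1\right) 1 + 10 = -1 + 10 = 9$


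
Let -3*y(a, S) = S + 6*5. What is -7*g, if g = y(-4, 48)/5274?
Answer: 91/2637 ≈ 0.034509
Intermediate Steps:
y(a, S) = -10 - S/3 (y(a, S) = -(S + 6*5)/3 = -(S + 30)/3 = -(30 + S)/3 = -10 - S/3)
g = -13/2637 (g = (-10 - ⅓*48)/5274 = (-10 - 16)*(1/5274) = -26*1/5274 = -13/2637 ≈ -0.0049298)
-7*g = -7*(-13/2637) = 91/2637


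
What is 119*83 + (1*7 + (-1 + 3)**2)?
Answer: 9888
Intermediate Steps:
119*83 + (1*7 + (-1 + 3)**2) = 9877 + (7 + 2**2) = 9877 + (7 + 4) = 9877 + 11 = 9888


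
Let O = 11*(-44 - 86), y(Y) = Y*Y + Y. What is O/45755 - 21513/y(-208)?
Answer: -69726493/131335152 ≈ -0.53090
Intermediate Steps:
y(Y) = Y + Y**2 (y(Y) = Y**2 + Y = Y + Y**2)
O = -1430 (O = 11*(-130) = -1430)
O/45755 - 21513/y(-208) = -1430/45755 - 21513*(-1/(208*(1 - 208))) = -1430*1/45755 - 21513/((-208*(-207))) = -286/9151 - 21513/43056 = -286/9151 - 21513*1/43056 = -286/9151 - 7171/14352 = -69726493/131335152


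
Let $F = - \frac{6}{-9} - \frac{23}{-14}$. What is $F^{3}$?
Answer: $\frac{912673}{74088} \approx 12.319$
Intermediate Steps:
$F = \frac{97}{42}$ ($F = \left(-6\right) \left(- \frac{1}{9}\right) - - \frac{23}{14} = \frac{2}{3} + \frac{23}{14} = \frac{97}{42} \approx 2.3095$)
$F^{3} = \left(\frac{97}{42}\right)^{3} = \frac{912673}{74088}$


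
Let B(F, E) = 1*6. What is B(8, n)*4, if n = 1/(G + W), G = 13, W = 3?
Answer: 24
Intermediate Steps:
n = 1/16 (n = 1/(13 + 3) = 1/16 ≈ 0.062500)
B(F, E) = 6
B(8, n)*4 = 6*4 = 24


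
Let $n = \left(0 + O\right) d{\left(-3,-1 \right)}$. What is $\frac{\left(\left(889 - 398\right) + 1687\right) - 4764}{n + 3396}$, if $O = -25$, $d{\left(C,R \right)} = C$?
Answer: $- \frac{862}{1157} \approx -0.74503$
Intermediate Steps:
$n = 75$ ($n = \left(0 - 25\right) \left(-3\right) = \left(-25\right) \left(-3\right) = 75$)
$\frac{\left(\left(889 - 398\right) + 1687\right) - 4764}{n + 3396} = \frac{\left(\left(889 - 398\right) + 1687\right) - 4764}{75 + 3396} = \frac{\left(491 + 1687\right) - 4764}{3471} = \left(2178 - 4764\right) \frac{1}{3471} = \left(-2586\right) \frac{1}{3471} = - \frac{862}{1157}$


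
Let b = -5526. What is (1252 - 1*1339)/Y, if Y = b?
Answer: 29/1842 ≈ 0.015744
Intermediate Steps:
Y = -5526
(1252 - 1*1339)/Y = (1252 - 1*1339)/(-5526) = (1252 - 1339)*(-1/5526) = -87*(-1/5526) = 29/1842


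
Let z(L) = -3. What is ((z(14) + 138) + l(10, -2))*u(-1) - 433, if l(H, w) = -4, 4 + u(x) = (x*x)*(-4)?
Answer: -1481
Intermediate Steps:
u(x) = -4 - 4*x² (u(x) = -4 + (x*x)*(-4) = -4 + x²*(-4) = -4 - 4*x²)
((z(14) + 138) + l(10, -2))*u(-1) - 433 = ((-3 + 138) - 4)*(-4 - 4*(-1)²) - 433 = (135 - 4)*(-4 - 4*1) - 433 = 131*(-4 - 4) - 433 = 131*(-8) - 433 = -1048 - 433 = -1481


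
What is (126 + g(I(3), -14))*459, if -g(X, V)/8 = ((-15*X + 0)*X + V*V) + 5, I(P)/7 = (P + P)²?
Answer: 3497120082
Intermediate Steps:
I(P) = 28*P² (I(P) = 7*(P + P)² = 7*(2*P)² = 7*(4*P²) = 28*P²)
g(X, V) = -40 - 8*V² + 120*X² (g(X, V) = -8*(((-15*X + 0)*X + V*V) + 5) = -8*(((-15*X)*X + V²) + 5) = -8*((-15*X² + V²) + 5) = -8*((V² - 15*X²) + 5) = -8*(5 + V² - 15*X²) = -40 - 8*V² + 120*X²)
(126 + g(I(3), -14))*459 = (126 + (-40 - 8*(-14)² + 120*(28*3²)²))*459 = (126 + (-40 - 8*196 + 120*(28*9)²))*459 = (126 + (-40 - 1568 + 120*252²))*459 = (126 + (-40 - 1568 + 120*63504))*459 = (126 + (-40 - 1568 + 7620480))*459 = (126 + 7618872)*459 = 7618998*459 = 3497120082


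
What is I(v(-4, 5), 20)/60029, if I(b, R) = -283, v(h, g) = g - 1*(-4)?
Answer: -283/60029 ≈ -0.0047144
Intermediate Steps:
v(h, g) = 4 + g (v(h, g) = g + 4 = 4 + g)
I(v(-4, 5), 20)/60029 = -283/60029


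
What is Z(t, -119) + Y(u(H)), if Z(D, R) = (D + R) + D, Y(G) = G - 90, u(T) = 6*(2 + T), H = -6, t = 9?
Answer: -215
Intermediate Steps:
u(T) = 12 + 6*T
Y(G) = -90 + G
Z(D, R) = R + 2*D
Z(t, -119) + Y(u(H)) = (-119 + 2*9) + (-90 + (12 + 6*(-6))) = (-119 + 18) + (-90 + (12 - 36)) = -101 + (-90 - 24) = -101 - 114 = -215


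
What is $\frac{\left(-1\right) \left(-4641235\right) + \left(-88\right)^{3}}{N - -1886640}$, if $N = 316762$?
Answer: $\frac{3959763}{2203402} \approx 1.7971$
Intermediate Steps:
$\frac{\left(-1\right) \left(-4641235\right) + \left(-88\right)^{3}}{N - -1886640} = \frac{\left(-1\right) \left(-4641235\right) + \left(-88\right)^{3}}{316762 - -1886640} = \frac{4641235 - 681472}{316762 + 1886640} = \frac{3959763}{2203402}$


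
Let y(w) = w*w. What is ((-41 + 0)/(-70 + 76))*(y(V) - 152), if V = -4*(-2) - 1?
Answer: 4223/6 ≈ 703.83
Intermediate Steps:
V = 7 (V = 8 - 1 = 7)
y(w) = w**2
((-41 + 0)/(-70 + 76))*(y(V) - 152) = ((-41 + 0)/(-70 + 76))*(7**2 - 152) = (-41/6)*(49 - 152) = -41*1/6*(-103) = -41/6*(-103) = 4223/6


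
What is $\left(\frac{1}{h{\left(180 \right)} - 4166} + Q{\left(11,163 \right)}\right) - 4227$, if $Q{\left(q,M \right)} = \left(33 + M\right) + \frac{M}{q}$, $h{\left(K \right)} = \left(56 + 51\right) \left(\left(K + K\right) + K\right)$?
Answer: $- \frac{215323571}{53614} \approx -4016.2$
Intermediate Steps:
$h{\left(K \right)} = 321 K$ ($h{\left(K \right)} = 107 \left(2 K + K\right) = 107 \cdot 3 K = 321 K$)
$Q{\left(q,M \right)} = 33 + M + \frac{M}{q}$
$\left(\frac{1}{h{\left(180 \right)} - 4166} + Q{\left(11,163 \right)}\right) - 4227 = \left(\frac{1}{321 \cdot 180 - 4166} + \left(33 + 163 + \frac{163}{11}\right)\right) - 4227 = \left(\frac{1}{57780 - 4166} + \left(33 + 163 + 163 \cdot \frac{1}{11}\right)\right) - 4227 = \left(\frac{1}{53614} + \left(33 + 163 + \frac{163}{11}\right)\right) - 4227 = \left(\frac{1}{53614} + \frac{2319}{11}\right) - 4227 = \frac{11302807}{53614} - 4227 = - \frac{215323571}{53614}$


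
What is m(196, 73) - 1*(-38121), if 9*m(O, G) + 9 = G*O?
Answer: 357388/9 ≈ 39710.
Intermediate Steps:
m(O, G) = -1 + G*O/9 (m(O, G) = -1 + (G*O)/9 = -1 + G*O/9)
m(196, 73) - 1*(-38121) = (-1 + (1/9)*73*196) - 1*(-38121) = (-1 + 14308/9) + 38121 = 14299/9 + 38121 = 357388/9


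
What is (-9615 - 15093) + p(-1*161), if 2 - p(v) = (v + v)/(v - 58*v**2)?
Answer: -230729336/9339 ≈ -24706.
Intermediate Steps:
p(v) = 2 - 2*v/(v - 58*v**2) (p(v) = 2 - (v + v)/(v - 58*v**2) = 2 - 2*v/(v - 58*v**2))
(-9615 - 15093) + p(-1*161) = (-9615 - 15093) + 116*(-1*161)/(-1 + 58*(-1*161)) = -24708 + 116*(-161)/(-1 + 58*(-161)) = -24708 + 116*(-161)/(-1 - 9338) = -24708 + 116*(-161)/(-9339) = -24708 + 116*(-161)*(-1/9339) = -24708 + 18676/9339 = -230729336/9339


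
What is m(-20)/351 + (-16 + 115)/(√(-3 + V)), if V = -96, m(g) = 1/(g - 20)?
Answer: -1/14040 - 3*I*√11 ≈ -7.1225e-5 - 9.9499*I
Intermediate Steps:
m(g) = 1/(-20 + g)
m(-20)/351 + (-16 + 115)/(√(-3 + V)) = 1/(-20 - 20*351) + (-16 + 115)/(√(-3 - 96)) = (1/351)/(-40) + 99/(√(-99)) = -1/40*1/351 + 99/((3*I*√11)) = -1/14040 + 99*(-I*√11/33) = -1/14040 - 3*I*√11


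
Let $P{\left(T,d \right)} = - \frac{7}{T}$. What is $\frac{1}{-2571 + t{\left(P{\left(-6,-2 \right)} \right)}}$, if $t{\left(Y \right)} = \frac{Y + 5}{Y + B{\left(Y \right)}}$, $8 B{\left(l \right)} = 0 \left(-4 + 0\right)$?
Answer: $- \frac{7}{17960} \approx -0.00038975$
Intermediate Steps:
$B{\left(l \right)} = 0$ ($B{\left(l \right)} = \frac{0 \left(-4 + 0\right)}{8} = \frac{0 \left(-4\right)}{8} = \frac{1}{8} \cdot 0 = 0$)
$t{\left(Y \right)} = \frac{5 + Y}{Y}$ ($t{\left(Y \right)} = \frac{Y + 5}{Y + 0} = \frac{5 + Y}{Y}$)
$\frac{1}{-2571 + t{\left(P{\left(-6,-2 \right)} \right)}} = \frac{1}{-2571 + \frac{5 - \frac{7}{-6}}{\left(-7\right) \frac{1}{-6}}} = \frac{1}{-2571 + \frac{5 - - \frac{7}{6}}{\left(-7\right) \left(- \frac{1}{6}\right)}} = \frac{1}{-2571 + \frac{5 + \frac{7}{6}}{\frac{7}{6}}} = \frac{1}{-2571 + \frac{6}{7} \cdot \frac{37}{6}} = \frac{1}{-2571 + \frac{37}{7}} = \frac{1}{- \frac{17960}{7}} = - \frac{7}{17960}$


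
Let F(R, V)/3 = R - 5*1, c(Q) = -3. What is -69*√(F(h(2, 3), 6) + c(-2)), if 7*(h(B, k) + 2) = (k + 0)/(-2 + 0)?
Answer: -69*I*√4830/14 ≈ -342.53*I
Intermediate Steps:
h(B, k) = -2 - k/14 (h(B, k) = -2 + ((k + 0)/(-2 + 0))/7 = -2 + (k/(-2))/7 = -2 + (k*(-½))/7 = -2 + (-k/2)/7 = -2 - k/14)
F(R, V) = -15 + 3*R (F(R, V) = 3*(R - 5*1) = 3*(R - 5) = 3*(-5 + R) = -15 + 3*R)
-69*√(F(h(2, 3), 6) + c(-2)) = -69*√((-15 + 3*(-2 - 1/14*3)) - 3) = -69*√((-15 + 3*(-2 - 3/14)) - 3) = -69*√((-15 + 3*(-31/14)) - 3) = -69*√((-15 - 93/14) - 3) = -69*√(-303/14 - 3) = -69*I*√4830/14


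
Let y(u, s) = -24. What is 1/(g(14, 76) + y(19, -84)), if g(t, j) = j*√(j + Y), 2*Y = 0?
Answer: 3/54800 + 19*√19/54800 ≈ 0.0015660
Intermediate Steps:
Y = 0 (Y = (½)*0 = 0)
g(t, j) = j^(3/2) (g(t, j) = j*√(j + 0) = j*√j = j^(3/2))
1/(g(14, 76) + y(19, -84)) = 1/(76^(3/2) - 24) = 1/(152*√19 - 24) = 1/(-24 + 152*√19)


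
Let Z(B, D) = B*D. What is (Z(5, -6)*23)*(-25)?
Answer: 17250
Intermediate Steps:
(Z(5, -6)*23)*(-25) = ((5*(-6))*23)*(-25) = -30*23*(-25) = -690*(-25) = 17250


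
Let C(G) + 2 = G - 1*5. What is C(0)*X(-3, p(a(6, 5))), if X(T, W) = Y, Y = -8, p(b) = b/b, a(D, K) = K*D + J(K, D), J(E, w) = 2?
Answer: 56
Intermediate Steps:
a(D, K) = 2 + D*K (a(D, K) = K*D + 2 = D*K + 2 = 2 + D*K)
C(G) = -7 + G (C(G) = -2 + (G - 1*5) = -2 + (G - 5) = -2 + (-5 + G) = -7 + G)
p(b) = 1
X(T, W) = -8
C(0)*X(-3, p(a(6, 5))) = (-7 + 0)*(-8) = -7*(-8) = 56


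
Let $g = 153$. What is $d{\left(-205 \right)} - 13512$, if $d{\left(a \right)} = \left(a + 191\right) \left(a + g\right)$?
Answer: $-12784$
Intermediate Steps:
$d{\left(a \right)} = \left(153 + a\right) \left(191 + a\right)$ ($d{\left(a \right)} = \left(a + 191\right) \left(a + 153\right) = \left(191 + a\right) \left(153 + a\right) = \left(153 + a\right) \left(191 + a\right)$)
$d{\left(-205 \right)} - 13512 = \left(29223 + \left(-205\right)^{2} + 344 \left(-205\right)\right) - 13512 = \left(29223 + 42025 - 70520\right) - 13512 = 728 - 13512 = -12784$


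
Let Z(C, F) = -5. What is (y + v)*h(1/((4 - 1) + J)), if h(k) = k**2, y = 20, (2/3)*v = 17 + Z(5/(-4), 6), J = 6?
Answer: 38/81 ≈ 0.46914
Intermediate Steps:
v = 18 (v = 3*(17 - 5)/2 = (3/2)*12 = 18)
(y + v)*h(1/((4 - 1) + J)) = (20 + 18)*(1/((4 - 1) + 6))**2 = 38*(1/(3 + 6))**2 = 38*(1/9)**2 = 38*(1/81) = 38/81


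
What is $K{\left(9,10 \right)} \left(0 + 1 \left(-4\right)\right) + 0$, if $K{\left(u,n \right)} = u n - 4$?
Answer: $-344$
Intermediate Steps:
$K{\left(u,n \right)} = -4 + n u$ ($K{\left(u,n \right)} = n u - 4 = -4 + n u$)
$K{\left(9,10 \right)} \left(0 + 1 \left(-4\right)\right) + 0 = \left(-4 + 10 \cdot 9\right) \left(0 + 1 \left(-4\right)\right) + 0 = \left(-4 + 90\right) \left(0 - 4\right) + 0 = 86 \left(-4\right) + 0 = -344 + 0 = -344$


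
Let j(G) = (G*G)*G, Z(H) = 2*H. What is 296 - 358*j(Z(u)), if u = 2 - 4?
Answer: 23208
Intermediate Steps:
u = -2
j(G) = G³ (j(G) = G²*G = G³)
296 - 358*j(Z(u)) = 296 - 358*(2*(-2))³ = 296 - 358*(-4)³ = 296 - 358*(-64) = 296 + 22912 = 23208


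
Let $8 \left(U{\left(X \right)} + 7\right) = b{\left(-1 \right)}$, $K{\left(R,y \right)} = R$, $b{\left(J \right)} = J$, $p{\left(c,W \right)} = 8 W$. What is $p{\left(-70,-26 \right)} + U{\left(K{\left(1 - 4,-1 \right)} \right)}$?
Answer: $- \frac{1721}{8} \approx -215.13$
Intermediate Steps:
$U{\left(X \right)} = - \frac{57}{8}$ ($U{\left(X \right)} = -7 + \frac{1}{8} \left(-1\right) = -7 - \frac{1}{8} = - \frac{57}{8}$)
$p{\left(-70,-26 \right)} + U{\left(K{\left(1 - 4,-1 \right)} \right)} = 8 \left(-26\right) - \frac{57}{8} = -208 - \frac{57}{8} = - \frac{1721}{8}$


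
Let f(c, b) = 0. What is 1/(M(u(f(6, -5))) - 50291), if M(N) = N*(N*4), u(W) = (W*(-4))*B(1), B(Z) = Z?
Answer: -1/50291 ≈ -1.9884e-5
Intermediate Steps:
u(W) = -4*W (u(W) = (W*(-4))*1 = -4*W*1 = -4*W)
M(N) = 4*N**2 (M(N) = N*(4*N) = 4*N**2)
1/(M(u(f(6, -5))) - 50291) = 1/(4*(-4*0)**2 - 50291) = 1/(4*0**2 - 50291) = 1/(4*0 - 50291) = 1/(0 - 50291) = 1/(-50291) = -1/50291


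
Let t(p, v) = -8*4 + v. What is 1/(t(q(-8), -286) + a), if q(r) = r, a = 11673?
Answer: 1/11355 ≈ 8.8067e-5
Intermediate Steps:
t(p, v) = -32 + v
1/(t(q(-8), -286) + a) = 1/((-32 - 286) + 11673) = 1/(-318 + 11673) = 1/11355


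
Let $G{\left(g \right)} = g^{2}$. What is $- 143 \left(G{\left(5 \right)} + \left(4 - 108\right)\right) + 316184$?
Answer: $327481$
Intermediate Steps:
$- 143 \left(G{\left(5 \right)} + \left(4 - 108\right)\right) + 316184 = - 143 \left(5^{2} + \left(4 - 108\right)\right) + 316184 = - 143 \left(25 + \left(4 - 108\right)\right) + 316184 = - 143 \left(25 - 104\right) + 316184 = \left(-143\right) \left(-79\right) + 316184 = 11297 + 316184 = 327481$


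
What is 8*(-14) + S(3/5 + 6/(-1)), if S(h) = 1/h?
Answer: -3029/27 ≈ -112.19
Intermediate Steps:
8*(-14) + S(3/5 + 6/(-1)) = 8*(-14) + 1/(3/5 + 6/(-1)) = -112 + 1/(3*(⅕) + 6*(-1)) = -112 + 1/(⅗ - 6) = -112 + 1/(-27/5) = -112 - 5/27 = -3029/27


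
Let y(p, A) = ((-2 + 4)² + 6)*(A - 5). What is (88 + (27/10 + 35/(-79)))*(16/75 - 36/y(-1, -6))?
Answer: 15900569/325875 ≈ 48.793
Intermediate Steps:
y(p, A) = -50 + 10*A (y(p, A) = (2² + 6)*(-5 + A) = (4 + 6)*(-5 + A) = 10*(-5 + A) = -50 + 10*A)
(88 + (27/10 + 35/(-79)))*(16/75 - 36/y(-1, -6)) = (88 + (27/10 + 35/(-79)))*(16/75 - 36/(-50 + 10*(-6))) = (88 + (27*(⅒) + 35*(-1/79)))*(16*(1/75) - 36/(-50 - 60)) = (88 + (27/10 - 35/79))*(16/75 - 36/(-110)) = (88 + 1783/790)*(16/75 - 36*(-1/110)) = 71303*(16/75 + 18/55)/790 = (71303/790)*(446/825) = 15900569/325875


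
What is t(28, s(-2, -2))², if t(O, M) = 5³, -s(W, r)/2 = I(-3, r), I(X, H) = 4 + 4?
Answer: 15625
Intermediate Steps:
I(X, H) = 8
s(W, r) = -16 (s(W, r) = -2*8 = -16)
t(O, M) = 125
t(28, s(-2, -2))² = 125² = 15625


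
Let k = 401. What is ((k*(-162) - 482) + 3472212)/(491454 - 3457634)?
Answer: -851692/741545 ≈ -1.1485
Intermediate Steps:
((k*(-162) - 482) + 3472212)/(491454 - 3457634) = ((401*(-162) - 482) + 3472212)/(491454 - 3457634) = ((-64962 - 482) + 3472212)/(-2966180) = (-65444 + 3472212)*(-1/2966180) = 3406768*(-1/2966180) = -851692/741545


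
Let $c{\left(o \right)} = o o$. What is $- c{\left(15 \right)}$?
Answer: $-225$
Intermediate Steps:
$c{\left(o \right)} = o^{2}$
$- c{\left(15 \right)} = - 15^{2} = \left(-1\right) 225 = -225$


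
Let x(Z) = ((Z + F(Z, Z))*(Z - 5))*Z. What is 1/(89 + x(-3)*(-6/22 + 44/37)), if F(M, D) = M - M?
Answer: 407/9367 ≈ 0.043450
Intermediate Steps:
F(M, D) = 0
x(Z) = Z²*(-5 + Z) (x(Z) = ((Z + 0)*(Z - 5))*Z = (Z*(-5 + Z))*Z = Z²*(-5 + Z))
1/(89 + x(-3)*(-6/22 + 44/37)) = 1/(89 + ((-3)²*(-5 - 3))*(-6/22 + 44/37)) = 1/(89 + (9*(-8))*(-6*1/22 + 44*(1/37))) = 1/(89 - 72*(-3/11 + 44/37)) = 1/(89 - 72*373/407) = 1/(89 - 26856/407) = 1/(9367/407) = 407/9367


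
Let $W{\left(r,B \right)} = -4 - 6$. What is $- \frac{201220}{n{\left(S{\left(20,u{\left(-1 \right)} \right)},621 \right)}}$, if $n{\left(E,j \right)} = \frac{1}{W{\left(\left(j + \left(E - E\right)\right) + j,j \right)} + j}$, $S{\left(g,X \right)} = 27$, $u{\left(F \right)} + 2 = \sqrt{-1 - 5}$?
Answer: $-122945420$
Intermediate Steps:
$u{\left(F \right)} = -2 + i \sqrt{6}$ ($u{\left(F \right)} = -2 + \sqrt{-1 - 5} = -2 + \sqrt{-6} = -2 + i \sqrt{6}$)
$W{\left(r,B \right)} = -10$ ($W{\left(r,B \right)} = -4 - 6 = -10$)
$n{\left(E,j \right)} = \frac{1}{-10 + j}$
$- \frac{201220}{n{\left(S{\left(20,u{\left(-1 \right)} \right)},621 \right)}} = - \frac{201220}{\frac{1}{-10 + 621}} = - \frac{201220}{\frac{1}{611}} = - 201220 \frac{1}{\frac{1}{611}} = \left(-201220\right) 611 = -122945420$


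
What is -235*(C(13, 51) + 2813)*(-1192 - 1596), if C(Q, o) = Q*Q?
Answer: 1953746760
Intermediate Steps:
C(Q, o) = Q²
-235*(C(13, 51) + 2813)*(-1192 - 1596) = -235*(13² + 2813)*(-1192 - 1596) = -235*(169 + 2813)*(-2788) = -700770*(-2788) = -235*(-8313816) = 1953746760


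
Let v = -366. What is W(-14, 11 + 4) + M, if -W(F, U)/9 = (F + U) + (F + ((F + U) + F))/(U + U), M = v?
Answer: -3669/10 ≈ -366.90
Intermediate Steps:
M = -366
W(F, U) = -9*F - 9*U - 9*(U + 3*F)/(2*U) (W(F, U) = -9*((F + U) + (F + ((F + U) + F))/(U + U)) = -9*((F + U) + (F + (U + 2*F))/((2*U))) = -9*((F + U) + (U + 3*F)*(1/(2*U))) = -9*((F + U) + (U + 3*F)/(2*U)) = -9*(F + U + (U + 3*F)/(2*U)) = -9*F - 9*U - 9*(U + 3*F)/(2*U))
W(-14, 11 + 4) + M = (-9/2 - 9*(-14) - 9*(11 + 4) - 27/2*(-14)/(11 + 4)) - 366 = (-9/2 + 126 - 9*15 - 27/2*(-14)/15) - 366 = (-9/2 + 126 - 135 - 27/2*(-14)*1/15) - 366 = (-9/2 + 126 - 135 + 63/5) - 366 = -9/10 - 366 = -3669/10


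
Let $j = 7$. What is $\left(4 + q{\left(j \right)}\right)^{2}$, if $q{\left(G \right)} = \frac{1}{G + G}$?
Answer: $\frac{3249}{196} \approx 16.577$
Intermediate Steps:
$q{\left(G \right)} = \frac{1}{2 G}$
$\left(4 + q{\left(j \right)}\right)^{2} = \left(4 + \frac{1}{2 \cdot 7}\right)^{2} = \left(4 + \frac{1}{2} \cdot \frac{1}{7}\right)^{2} = \left(4 + \frac{1}{14}\right)^{2} = \left(\frac{57}{14}\right)^{2} = \frac{3249}{196}$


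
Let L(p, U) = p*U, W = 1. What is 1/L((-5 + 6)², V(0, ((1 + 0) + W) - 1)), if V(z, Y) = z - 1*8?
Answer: -⅛ ≈ -0.12500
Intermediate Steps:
V(z, Y) = -8 + z (V(z, Y) = z - 8 = -8 + z)
L(p, U) = U*p
1/L((-5 + 6)², V(0, ((1 + 0) + W) - 1)) = 1/((-8 + 0)*(-5 + 6)²) = 1/(-8*1²) = 1/(-8*1) = 1/(-8) = -⅛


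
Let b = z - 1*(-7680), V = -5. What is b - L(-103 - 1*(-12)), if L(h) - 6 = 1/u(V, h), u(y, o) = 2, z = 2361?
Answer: 20069/2 ≈ 10035.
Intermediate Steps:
b = 10041 (b = 2361 - 1*(-7680) = 2361 + 7680 = 10041)
L(h) = 13/2 (L(h) = 6 + 1/2 = 13/2)
b - L(-103 - 1*(-12)) = 10041 - 1*13/2 = 10041 - 13/2 = 20069/2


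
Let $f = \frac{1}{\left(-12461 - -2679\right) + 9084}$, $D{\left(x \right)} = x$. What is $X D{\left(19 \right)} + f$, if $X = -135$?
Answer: $- \frac{1790371}{698} \approx -2565.0$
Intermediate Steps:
$f = - \frac{1}{698}$ ($f = \frac{1}{\left(-12461 + 2679\right) + 9084} = \frac{1}{-9782 + 9084} = \frac{1}{-698} = - \frac{1}{698} \approx -0.0014327$)
$X D{\left(19 \right)} + f = \left(-135\right) 19 - \frac{1}{698} = -2565 - \frac{1}{698} = - \frac{1790371}{698}$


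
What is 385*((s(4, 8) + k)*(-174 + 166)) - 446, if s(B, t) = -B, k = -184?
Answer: 578594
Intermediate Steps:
385*((s(4, 8) + k)*(-174 + 166)) - 446 = 385*((-1*4 - 184)*(-174 + 166)) - 446 = 385*((-4 - 184)*(-8)) - 446 = 385*(-188*(-8)) - 446 = 385*1504 - 446 = 579040 - 446 = 578594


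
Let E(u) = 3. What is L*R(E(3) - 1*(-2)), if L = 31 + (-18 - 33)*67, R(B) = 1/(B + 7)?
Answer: -1693/6 ≈ -282.17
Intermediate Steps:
R(B) = 1/(7 + B)
L = -3386 (L = 31 - 51*67 = 31 - 3417 = -3386)
L*R(E(3) - 1*(-2)) = -3386/(7 + (3 - 1*(-2))) = -3386/(7 + (3 + 2)) = -3386/(7 + 5) = -3386/12 = -3386*1/12 = -1693/6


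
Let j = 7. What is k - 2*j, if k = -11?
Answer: -25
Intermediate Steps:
k - 2*j = -11 - 2*7 = -11 - 14 = -25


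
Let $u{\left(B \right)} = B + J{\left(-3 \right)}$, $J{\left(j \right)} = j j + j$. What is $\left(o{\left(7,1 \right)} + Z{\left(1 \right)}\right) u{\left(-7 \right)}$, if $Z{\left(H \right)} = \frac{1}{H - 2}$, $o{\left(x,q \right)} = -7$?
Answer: $8$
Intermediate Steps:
$J{\left(j \right)} = j + j^{2}$ ($J{\left(j \right)} = j^{2} + j = j + j^{2}$)
$u{\left(B \right)} = 6 + B$ ($u{\left(B \right)} = B - 3 \left(1 - 3\right) = B - -6 = B + 6 = 6 + B$)
$Z{\left(H \right)} = \frac{1}{-2 + H}$
$\left(o{\left(7,1 \right)} + Z{\left(1 \right)}\right) u{\left(-7 \right)} = \left(-7 + \frac{1}{-2 + 1}\right) \left(6 - 7\right) = \left(-7 + \frac{1}{-1}\right) \left(-1\right) = \left(-7 - 1\right) \left(-1\right) = \left(-8\right) \left(-1\right) = 8$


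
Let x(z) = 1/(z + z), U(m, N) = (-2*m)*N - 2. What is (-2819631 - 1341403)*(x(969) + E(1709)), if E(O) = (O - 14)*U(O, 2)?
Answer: 46733019289257343/969 ≈ 4.8228e+13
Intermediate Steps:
U(m, N) = -2 - 2*N*m (U(m, N) = -2*N*m - 2 = -2 - 2*N*m)
E(O) = (-14 + O)*(-2 - 4*O) (E(O) = (O - 14)*(-2 - 2*2*O) = (-14 + O)*(-2 - 4*O))
x(z) = 1/(2*z)
(-2819631 - 1341403)*(x(969) + E(1709)) = (-2819631 - 1341403)*((½)/969 + (28 - 4*1709² + 54*1709)) = -4161034*((½)*(1/969) + (28 - 4*2920681 + 92286)) = -4161034*(1/1938 + (28 - 11682724 + 92286)) = -4161034*(1/1938 - 11590410) = -4161034*(-22462214579/1938) = 46733019289257343/969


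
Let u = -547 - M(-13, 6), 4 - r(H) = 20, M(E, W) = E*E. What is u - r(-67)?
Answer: -700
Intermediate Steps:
M(E, W) = E²
r(H) = -16 (r(H) = 4 - 1*20 = 4 - 20 = -16)
u = -716 (u = -547 - 1*(-13)² = -547 - 1*169 = -547 - 169 = -716)
u - r(-67) = -716 - 1*(-16) = -716 + 16 = -700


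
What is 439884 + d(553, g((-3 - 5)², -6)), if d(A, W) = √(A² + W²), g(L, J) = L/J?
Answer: 439884 + √2753305/3 ≈ 4.4044e+5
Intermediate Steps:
439884 + d(553, g((-3 - 5)², -6)) = 439884 + √(553² + ((-3 - 5)²/(-6))²) = 439884 + √(305809 + ((-8)²*(-⅙))²) = 439884 + √(305809 + (64*(-⅙))²) = 439884 + √(305809 + (-32/3)²) = 439884 + √(305809 + 1024/9) = 439884 + √(2753305/9) = 439884 + √2753305/3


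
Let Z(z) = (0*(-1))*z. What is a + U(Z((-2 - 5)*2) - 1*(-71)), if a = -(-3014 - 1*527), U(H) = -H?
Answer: 3470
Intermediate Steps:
Z(z) = 0 (Z(z) = 0*z = 0)
a = 3541 (a = -(-3014 - 527) = -1*(-3541) = 3541)
a + U(Z((-2 - 5)*2) - 1*(-71)) = 3541 - (0 - 1*(-71)) = 3541 - (0 + 71) = 3541 - 1*71 = 3541 - 71 = 3470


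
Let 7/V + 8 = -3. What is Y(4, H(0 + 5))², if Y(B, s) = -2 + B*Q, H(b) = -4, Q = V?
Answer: 2500/121 ≈ 20.661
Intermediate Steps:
V = -7/11 (V = 7/(-8 - 3) = 7/(-11) = 7*(-1/11) = -7/11 ≈ -0.63636)
Q = -7/11 ≈ -0.63636
Y(B, s) = -2 - 7*B/11 (Y(B, s) = -2 + B*(-7/11) = -2 - 7*B/11)
Y(4, H(0 + 5))² = (-2 - 7/11*4)² = (-2 - 28/11)² = (-50/11)² = 2500/121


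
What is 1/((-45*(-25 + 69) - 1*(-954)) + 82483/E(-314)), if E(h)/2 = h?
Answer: -628/726811 ≈ -0.00086405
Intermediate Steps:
E(h) = 2*h
1/((-45*(-25 + 69) - 1*(-954)) + 82483/E(-314)) = 1/((-45*(-25 + 69) - 1*(-954)) + 82483/((2*(-314)))) = 1/((-45*44 + 954) + 82483/(-628)) = 1/((-1980 + 954) + 82483*(-1/628)) = 1/(-1026 - 82483/628) = 1/(-726811/628) = -628/726811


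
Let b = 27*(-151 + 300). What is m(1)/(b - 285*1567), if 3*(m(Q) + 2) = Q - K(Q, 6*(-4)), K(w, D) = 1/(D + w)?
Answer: 19/5089578 ≈ 3.7331e-6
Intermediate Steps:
b = 4023 (b = 27*149 = 4023)
m(Q) = -2 - 1/(3*(-24 + Q)) + Q/3 (m(Q) = -2 + (Q - 1/(6*(-4) + Q))/3 = -2 + (Q - 1/(-24 + Q))/3 = -2 + (-1/(3*(-24 + Q)) + Q/3) = -2 - 1/(3*(-24 + Q)) + Q/3)
m(1)/(b - 285*1567) = ((-1 + (-24 + 1)*(-6 + 1))/(3*(-24 + 1)))/(4023 - 285*1567) = ((⅓)*(-1 - 23*(-5))/(-23))/(4023 - 446595) = ((⅓)*(-1/23)*(-1 + 115))/(-442572) = -(-1)*114/(1327716*23) = -1/442572*(-38/23) = 19/5089578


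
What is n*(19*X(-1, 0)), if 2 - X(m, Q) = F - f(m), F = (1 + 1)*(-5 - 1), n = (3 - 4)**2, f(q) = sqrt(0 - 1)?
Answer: 266 + 19*I ≈ 266.0 + 19.0*I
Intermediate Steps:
f(q) = I (f(q) = sqrt(-1) = I)
n = 1 (n = (-1)**2 = 1)
F = -12 (F = 2*(-6) = -12)
X(m, Q) = 14 + I (X(m, Q) = 2 - (-12 - I) = 2 + (12 + I) = 14 + I)
n*(19*X(-1, 0)) = 1*(19*(14 + I)) = 1*(266 + 19*I) = 266 + 19*I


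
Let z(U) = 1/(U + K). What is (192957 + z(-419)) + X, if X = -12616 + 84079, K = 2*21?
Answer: 99686339/377 ≈ 2.6442e+5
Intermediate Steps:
K = 42
z(U) = 1/(42 + U) (z(U) = 1/(U + 42) = 1/(42 + U))
X = 71463
(192957 + z(-419)) + X = (192957 + 1/(42 - 419)) + 71463 = (192957 + 1/(-377)) + 71463 = (192957 - 1/377) + 71463 = 72744788/377 + 71463 = 99686339/377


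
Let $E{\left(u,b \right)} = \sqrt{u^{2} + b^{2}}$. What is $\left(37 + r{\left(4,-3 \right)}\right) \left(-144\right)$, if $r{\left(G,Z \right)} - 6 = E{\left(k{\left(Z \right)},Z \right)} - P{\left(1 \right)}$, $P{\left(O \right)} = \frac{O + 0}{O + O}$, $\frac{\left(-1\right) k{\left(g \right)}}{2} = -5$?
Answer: $-6120 - 144 \sqrt{109} \approx -7623.4$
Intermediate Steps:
$k{\left(g \right)} = 10$ ($k{\left(g \right)} = \left(-2\right) \left(-5\right) = 10$)
$E{\left(u,b \right)} = \sqrt{b^{2} + u^{2}}$
$P{\left(O \right)} = \frac{1}{2}$ ($P{\left(O \right)} = \frac{O}{2 O} = O \frac{1}{2 O} = \frac{1}{2}$)
$r{\left(G,Z \right)} = \frac{11}{2} + \sqrt{100 + Z^{2}}$ ($r{\left(G,Z \right)} = 6 + \left(\sqrt{Z^{2} + 10^{2}} - \frac{1}{2}\right) = 6 + \left(\sqrt{Z^{2} + 100} - \frac{1}{2}\right) = 6 + \left(\sqrt{100 + Z^{2}} - \frac{1}{2}\right) = 6 + \left(- \frac{1}{2} + \sqrt{100 + Z^{2}}\right) = \frac{11}{2} + \sqrt{100 + Z^{2}}$)
$\left(37 + r{\left(4,-3 \right)}\right) \left(-144\right) = \left(37 + \left(\frac{11}{2} + \sqrt{100 + \left(-3\right)^{2}}\right)\right) \left(-144\right) = \left(37 + \left(\frac{11}{2} + \sqrt{100 + 9}\right)\right) \left(-144\right) = \left(37 + \left(\frac{11}{2} + \sqrt{109}\right)\right) \left(-144\right) = \left(\frac{85}{2} + \sqrt{109}\right) \left(-144\right) = -6120 - 144 \sqrt{109}$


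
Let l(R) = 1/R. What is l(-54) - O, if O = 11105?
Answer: -599671/54 ≈ -11105.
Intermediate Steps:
l(-54) - O = 1/(-54) - 1*11105 = -1/54 - 11105 = -599671/54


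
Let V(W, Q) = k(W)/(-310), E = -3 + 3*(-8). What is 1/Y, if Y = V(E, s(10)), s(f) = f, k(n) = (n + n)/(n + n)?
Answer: -310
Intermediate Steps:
k(n) = 1 (k(n) = (2*n)/((2*n)) = (2*n)*(1/(2*n)) = 1)
E = -27 (E = -3 - 24 = -27)
V(W, Q) = -1/310 (V(W, Q) = 1/(-310) = 1*(-1/310) = -1/310)
Y = -1/310 ≈ -0.0032258
1/Y = 1/(-1/310) = -310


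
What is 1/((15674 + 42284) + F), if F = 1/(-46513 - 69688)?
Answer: 116201/6734777557 ≈ 1.7254e-5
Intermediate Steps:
F = -1/116201 (F = 1/(-116201) = -1/116201 ≈ -8.6058e-6)
1/((15674 + 42284) + F) = 1/((15674 + 42284) - 1/116201) = 1/(57958 - 1/116201) = 1/(6734777557/116201) = 116201/6734777557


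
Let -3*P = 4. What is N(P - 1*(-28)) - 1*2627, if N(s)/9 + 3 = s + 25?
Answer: -2189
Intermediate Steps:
P = -4/3 (P = -1/3*4 = -4/3 ≈ -1.3333)
N(s) = 198 + 9*s (N(s) = -27 + 9*(s + 25) = -27 + 9*(25 + s) = -27 + (225 + 9*s) = 198 + 9*s)
N(P - 1*(-28)) - 1*2627 = (198 + 9*(-4/3 - 1*(-28))) - 1*2627 = (198 + 9*(-4/3 + 28)) - 2627 = (198 + 9*(80/3)) - 2627 = (198 + 240) - 2627 = 438 - 2627 = -2189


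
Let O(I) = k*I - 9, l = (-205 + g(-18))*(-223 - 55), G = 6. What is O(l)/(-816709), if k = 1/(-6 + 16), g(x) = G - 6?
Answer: -5690/816709 ≈ -0.0069670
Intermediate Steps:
g(x) = 0 (g(x) = 6 - 6 = 0)
k = ⅒ (k = 1/10 = ⅒ ≈ 0.10000)
l = 56990 (l = (-205 + 0)*(-223 - 55) = -205*(-278) = 56990)
O(I) = -9 + I/10 (O(I) = I/10 - 9 = -9 + I/10)
O(l)/(-816709) = (-9 + (⅒)*56990)/(-816709) = (-9 + 5699)*(-1/816709) = 5690*(-1/816709) = -5690/816709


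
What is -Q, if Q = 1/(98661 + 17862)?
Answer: -1/116523 ≈ -8.5820e-6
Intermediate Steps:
Q = 1/116523 ≈ 8.5820e-6
-Q = -1*1/116523 = -1/116523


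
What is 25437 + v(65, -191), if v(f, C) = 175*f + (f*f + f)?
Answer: 41102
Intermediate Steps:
v(f, C) = f² + 176*f (v(f, C) = 175*f + (f² + f) = 175*f + (f + f²) = f² + 176*f)
25437 + v(65, -191) = 25437 + 65*(176 + 65) = 25437 + 65*241 = 25437 + 15665 = 41102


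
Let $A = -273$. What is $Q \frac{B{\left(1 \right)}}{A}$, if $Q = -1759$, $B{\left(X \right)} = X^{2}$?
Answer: $\frac{1759}{273} \approx 6.4432$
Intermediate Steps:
$Q \frac{B{\left(1 \right)}}{A} = - 1759 \frac{1^{2}}{-273} = - 1759 \cdot 1 \left(- \frac{1}{273}\right) = \left(-1759\right) \left(- \frac{1}{273}\right) = \frac{1759}{273}$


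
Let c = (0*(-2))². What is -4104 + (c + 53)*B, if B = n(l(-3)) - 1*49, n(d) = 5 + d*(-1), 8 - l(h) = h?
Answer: -7019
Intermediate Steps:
l(h) = 8 - h
n(d) = 5 - d
c = 0 (c = 0² = 0)
B = -55 (B = (5 - (8 - 1*(-3))) - 1*49 = (5 - (8 + 3)) - 49 = (5 - 1*11) - 49 = (5 - 11) - 49 = -6 - 49 = -55)
-4104 + (c + 53)*B = -4104 + (0 + 53)*(-55) = -4104 + 53*(-55) = -4104 - 2915 = -7019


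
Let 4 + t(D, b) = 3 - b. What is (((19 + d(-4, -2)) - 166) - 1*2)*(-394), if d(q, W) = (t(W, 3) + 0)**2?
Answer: 52402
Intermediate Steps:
t(D, b) = -1 - b (t(D, b) = -4 + (3 - b) = -1 - b)
d(q, W) = 16 (d(q, W) = ((-1 - 1*3) + 0)**2 = ((-1 - 3) + 0)**2 = (-4 + 0)**2 = (-4)**2 = 16)
(((19 + d(-4, -2)) - 166) - 1*2)*(-394) = (((19 + 16) - 166) - 1*2)*(-394) = ((35 - 166) - 2)*(-394) = (-131 - 2)*(-394) = -133*(-394) = 52402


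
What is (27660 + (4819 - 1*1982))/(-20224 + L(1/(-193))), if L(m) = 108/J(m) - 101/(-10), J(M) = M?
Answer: -304970/410579 ≈ -0.74278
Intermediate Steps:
L(m) = 101/10 + 108/m (L(m) = 108/m - 101/(-10) = 108/m - 101*(-⅒) = 108/m + 101/10 = 101/10 + 108/m)
(27660 + (4819 - 1*1982))/(-20224 + L(1/(-193))) = (27660 + (4819 - 1*1982))/(-20224 + (101/10 + 108/(1/(-193)))) = (27660 + (4819 - 1982))/(-20224 + (101/10 + 108/(-1/193))) = (27660 + 2837)/(-20224 + (101/10 + 108*(-193))) = 30497/(-20224 + (101/10 - 20844)) = 30497/(-20224 - 208339/10) = 30497/(-410579/10) = 30497*(-10/410579) = -304970/410579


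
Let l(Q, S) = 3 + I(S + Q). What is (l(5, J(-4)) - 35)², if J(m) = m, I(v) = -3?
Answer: 1225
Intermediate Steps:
l(Q, S) = 0 (l(Q, S) = 3 - 3 = 0)
(l(5, J(-4)) - 35)² = (0 - 35)² = (-35)² = 1225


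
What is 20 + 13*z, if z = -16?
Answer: -188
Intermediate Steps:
20 + 13*z = 20 + 13*(-16) = 20 - 208 = -188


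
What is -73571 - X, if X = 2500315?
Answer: -2573886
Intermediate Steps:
-73571 - X = -73571 - 1*2500315 = -73571 - 2500315 = -2573886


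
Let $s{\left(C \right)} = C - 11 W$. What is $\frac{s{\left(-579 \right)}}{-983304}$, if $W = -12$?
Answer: $\frac{149}{327768} \approx 0.00045459$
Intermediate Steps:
$s{\left(C \right)} = 132 + C$ ($s{\left(C \right)} = C - -132 = C + 132 = 132 + C$)
$\frac{s{\left(-579 \right)}}{-983304} = \frac{132 - 579}{-983304} = \left(-447\right) \left(- \frac{1}{983304}\right) = \frac{149}{327768}$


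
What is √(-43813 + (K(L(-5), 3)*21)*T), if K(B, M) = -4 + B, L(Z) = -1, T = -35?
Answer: I*√40138 ≈ 200.34*I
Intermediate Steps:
√(-43813 + (K(L(-5), 3)*21)*T) = √(-43813 + ((-4 - 1)*21)*(-35)) = √(-43813 - 5*21*(-35)) = √(-43813 - 105*(-35)) = √(-43813 + 3675) = √(-40138) = I*√40138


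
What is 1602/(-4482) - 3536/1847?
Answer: -1044847/459903 ≈ -2.2719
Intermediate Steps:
1602/(-4482) - 3536/1847 = 1602*(-1/4482) - 3536*1/1847 = -89/249 - 3536/1847 = -1044847/459903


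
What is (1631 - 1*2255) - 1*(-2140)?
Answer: 1516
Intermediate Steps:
(1631 - 1*2255) - 1*(-2140) = (1631 - 2255) + 2140 = -624 + 2140 = 1516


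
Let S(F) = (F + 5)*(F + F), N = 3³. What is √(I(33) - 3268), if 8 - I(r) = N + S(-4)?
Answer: I*√3279 ≈ 57.263*I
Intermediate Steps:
N = 27
S(F) = 2*F*(5 + F) (S(F) = (5 + F)*(2*F) = 2*F*(5 + F))
I(r) = -11 (I(r) = 8 - (27 + 2*(-4)*(5 - 4)) = 8 - (27 + 2*(-4)*1) = 8 - (27 - 8) = 8 - 1*19 = 8 - 19 = -11)
√(I(33) - 3268) = √(-11 - 3268) = √(-3279) = I*√3279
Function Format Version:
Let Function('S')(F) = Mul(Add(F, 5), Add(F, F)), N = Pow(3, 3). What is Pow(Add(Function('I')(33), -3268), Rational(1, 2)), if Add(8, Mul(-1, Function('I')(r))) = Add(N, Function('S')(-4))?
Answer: Mul(I, Pow(3279, Rational(1, 2))) ≈ Mul(57.263, I)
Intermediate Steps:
N = 27
Function('S')(F) = Mul(2, F, Add(5, F)) (Function('S')(F) = Mul(Add(5, F), Mul(2, F)) = Mul(2, F, Add(5, F)))
Function('I')(r) = -11 (Function('I')(r) = Add(8, Mul(-1, Add(27, Mul(2, -4, Add(5, -4))))) = Add(8, Mul(-1, Add(27, Mul(2, -4, 1)))) = Add(8, Mul(-1, Add(27, -8))) = Add(8, Mul(-1, 19)) = Add(8, -19) = -11)
Pow(Add(Function('I')(33), -3268), Rational(1, 2)) = Pow(Add(-11, -3268), Rational(1, 2)) = Pow(-3279, Rational(1, 2)) = Mul(I, Pow(3279, Rational(1, 2)))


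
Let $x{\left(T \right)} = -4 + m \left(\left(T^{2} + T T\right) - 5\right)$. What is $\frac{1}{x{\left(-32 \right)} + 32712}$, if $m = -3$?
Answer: $\frac{1}{26579} \approx 3.7624 \cdot 10^{-5}$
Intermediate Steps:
$x{\left(T \right)} = 11 - 6 T^{2}$ ($x{\left(T \right)} = -4 - 3 \left(\left(T^{2} + T T\right) - 5\right) = -4 - 3 \left(\left(T^{2} + T^{2}\right) - 5\right) = -4 - 3 \left(2 T^{2} - 5\right) = -4 - 3 \left(-5 + 2 T^{2}\right) = -4 - \left(-15 + 6 T^{2}\right) = 11 - 6 T^{2}$)
$\frac{1}{x{\left(-32 \right)} + 32712} = \frac{1}{\left(11 - 6 \left(-32\right)^{2}\right) + 32712} = \frac{1}{\left(11 - 6144\right) + 32712} = \frac{1}{-6133 + 32712} = \frac{1}{26579}$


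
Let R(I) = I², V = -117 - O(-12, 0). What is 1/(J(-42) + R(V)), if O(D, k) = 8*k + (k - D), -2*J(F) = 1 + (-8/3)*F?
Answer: 2/33169 ≈ 6.0297e-5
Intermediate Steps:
J(F) = -½ + 4*F/3 (J(F) = -(1 + (-8/3)*F)/2 = -(1 + (-8*⅓)*F)/2 = -(1 - 8*F/3)/2 = -½ + 4*F/3)
O(D, k) = -D + 9*k
V = -129 (V = -117 - (-1*(-12) + 9*0) = -117 - (12 + 0) = -117 - 1*12 = -117 - 12 = -129)
1/(J(-42) + R(V)) = 1/((-½ + (4/3)*(-42)) + (-129)²) = 1/((-½ - 56) + 16641) = 1/(-113/2 + 16641) = 1/(33169/2) = 2/33169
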